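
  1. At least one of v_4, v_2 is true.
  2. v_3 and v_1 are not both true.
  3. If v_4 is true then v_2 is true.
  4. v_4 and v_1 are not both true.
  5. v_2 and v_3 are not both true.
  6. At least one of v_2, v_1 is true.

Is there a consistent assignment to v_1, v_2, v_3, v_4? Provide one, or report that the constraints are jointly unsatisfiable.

v_1: False, v_2: True, v_3: False, v_4: True

  (1) {v_4, v_2}: 2 true — at least one ✓
  (2) v_3=F, v_1=F — not both ✓
  (3) v_4=T ⇒ v_2: T ✓
  (4) v_4=T, v_1=F — not both ✓
  (5) v_2=T, v_3=F — not both ✓
  (6) {v_2, v_1}: 1 true — at least one ✓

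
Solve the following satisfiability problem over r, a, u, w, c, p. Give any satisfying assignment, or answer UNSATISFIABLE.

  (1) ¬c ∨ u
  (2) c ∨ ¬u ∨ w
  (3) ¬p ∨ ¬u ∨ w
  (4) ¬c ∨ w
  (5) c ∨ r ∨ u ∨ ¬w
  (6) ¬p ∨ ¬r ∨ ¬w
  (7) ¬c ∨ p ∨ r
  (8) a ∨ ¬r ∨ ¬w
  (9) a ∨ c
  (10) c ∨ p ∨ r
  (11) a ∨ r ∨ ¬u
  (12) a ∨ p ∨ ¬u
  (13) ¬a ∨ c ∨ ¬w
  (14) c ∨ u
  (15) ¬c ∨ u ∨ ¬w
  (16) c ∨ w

r = False; a = True; u = True; w = True; c = True; p = True

Set r = False.
Try a = False:
  (a ∨ c) forces c = True.
  (¬c ∨ u) forces u = True.
  clause (a ∨ r ∨ ¬u) is falsified — backtrack.
So a = True.
Set u = True.
Try w = False:
  (c ∨ ¬u ∨ w) forces c = True.
  clause (¬c ∨ w) is falsified — backtrack.
So w = True.
  then (¬a ∨ c ∨ ¬w) forces c = True.
  then (¬c ∨ p ∨ r) forces p = True.
All clauses satisfied.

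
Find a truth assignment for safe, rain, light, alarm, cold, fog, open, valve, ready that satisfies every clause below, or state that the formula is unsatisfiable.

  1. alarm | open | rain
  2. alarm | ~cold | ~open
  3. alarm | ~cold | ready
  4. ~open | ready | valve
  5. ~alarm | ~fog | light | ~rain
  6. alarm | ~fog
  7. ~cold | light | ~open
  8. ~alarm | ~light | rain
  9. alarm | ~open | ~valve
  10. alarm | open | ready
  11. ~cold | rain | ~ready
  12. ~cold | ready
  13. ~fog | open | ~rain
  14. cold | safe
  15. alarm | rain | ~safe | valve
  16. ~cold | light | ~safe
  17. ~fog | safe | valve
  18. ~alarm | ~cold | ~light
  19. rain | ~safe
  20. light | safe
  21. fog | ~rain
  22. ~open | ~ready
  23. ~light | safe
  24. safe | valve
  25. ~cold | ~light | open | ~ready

safe=T, rain=T, light=T, alarm=T, cold=F, fog=T, open=T, valve=T, ready=F

Try safe = False:
  (cold | safe) forces cold = True.
  (~cold | ready) forces ready = True.
  (~cold | rain | ~ready) forces rain = True.
  (light | safe) forces light = True.
  clause (~light | safe) is falsified — backtrack.
So safe = True.
  then (rain | ~safe) forces rain = True.
  then (fog | ~rain) forces fog = True.
  then (alarm | ~fog) forces alarm = True.
  then (~fog | open | ~rain) forces open = True.
  then (~open | ~ready) forces ready = False.
  then (~open | ready | valve) forces valve = True.
  then (~alarm | ~fog | light | ~rain) forces light = True.
  then (~cold | ready) forces cold = False.
All clauses satisfied.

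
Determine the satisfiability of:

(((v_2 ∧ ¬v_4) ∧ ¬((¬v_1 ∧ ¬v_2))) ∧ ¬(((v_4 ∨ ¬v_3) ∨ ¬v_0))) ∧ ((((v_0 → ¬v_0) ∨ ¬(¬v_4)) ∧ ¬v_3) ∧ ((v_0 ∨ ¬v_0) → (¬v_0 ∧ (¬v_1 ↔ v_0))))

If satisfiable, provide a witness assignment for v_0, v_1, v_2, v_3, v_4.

UNSATISFIABLE

Case v_0 = True: the conjunct (v_0 ∨ ¬v_0) → (¬v_0 ∧ (¬v_1 ↔ v_0)) becomes (True ∨ False) → (False ∧ ¬v_1) = False.
Case v_0 = False: the conjunct ¬(((v_4 ∨ ¬v_3) ∨ ¬v_0)) becomes ¬(((v_4 ∨ ¬v_3) ∨ True)) = False.
Both cases fail — unsatisfiable.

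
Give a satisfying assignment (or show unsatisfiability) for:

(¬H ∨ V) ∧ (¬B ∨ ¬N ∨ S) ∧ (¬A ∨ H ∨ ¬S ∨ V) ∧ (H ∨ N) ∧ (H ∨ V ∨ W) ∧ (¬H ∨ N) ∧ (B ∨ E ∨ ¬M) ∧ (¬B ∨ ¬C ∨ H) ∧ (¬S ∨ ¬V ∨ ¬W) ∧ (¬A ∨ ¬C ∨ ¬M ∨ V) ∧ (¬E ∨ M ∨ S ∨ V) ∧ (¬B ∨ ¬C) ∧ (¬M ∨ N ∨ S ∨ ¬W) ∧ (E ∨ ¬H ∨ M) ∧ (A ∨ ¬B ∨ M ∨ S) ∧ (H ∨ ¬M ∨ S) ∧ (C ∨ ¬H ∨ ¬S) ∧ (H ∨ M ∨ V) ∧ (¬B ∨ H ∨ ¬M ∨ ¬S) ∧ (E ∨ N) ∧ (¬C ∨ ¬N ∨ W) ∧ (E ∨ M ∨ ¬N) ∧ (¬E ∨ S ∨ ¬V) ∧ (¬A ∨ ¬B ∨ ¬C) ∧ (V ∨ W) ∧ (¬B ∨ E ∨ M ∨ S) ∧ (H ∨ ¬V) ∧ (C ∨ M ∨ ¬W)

Set C = False.
Set B = False.
Set V = False.
  then (¬H ∨ V) forces H = False.
  then (H ∨ N) forces N = True.
  then (H ∨ V ∨ W) forces W = True.
  then (H ∨ M ∨ V) forces M = True.
  then (B ∨ E ∨ ¬M) forces E = True.
  then (H ∨ ¬M ∨ S) forces S = True.
  then (¬A ∨ H ∨ ¬S ∨ V) forces A = False.
All clauses satisfied.

C=F; B=F; V=F; H=F; A=F; E=T; W=T; N=T; S=T; M=T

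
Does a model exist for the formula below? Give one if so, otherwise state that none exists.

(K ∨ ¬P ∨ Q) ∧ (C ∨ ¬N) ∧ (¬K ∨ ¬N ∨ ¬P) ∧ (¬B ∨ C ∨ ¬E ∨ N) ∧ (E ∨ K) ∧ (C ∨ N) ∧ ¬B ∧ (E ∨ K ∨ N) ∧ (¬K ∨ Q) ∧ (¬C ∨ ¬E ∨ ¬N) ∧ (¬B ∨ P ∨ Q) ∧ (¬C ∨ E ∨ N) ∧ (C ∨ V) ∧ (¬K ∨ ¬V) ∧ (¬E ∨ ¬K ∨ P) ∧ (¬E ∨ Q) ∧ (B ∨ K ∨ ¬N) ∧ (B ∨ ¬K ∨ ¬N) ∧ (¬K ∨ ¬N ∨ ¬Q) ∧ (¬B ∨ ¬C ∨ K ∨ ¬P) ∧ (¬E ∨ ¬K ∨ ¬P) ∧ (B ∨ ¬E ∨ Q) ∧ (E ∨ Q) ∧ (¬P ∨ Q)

N = False, B = False, P = True, C = True, E = True, V = True, Q = True, K = False

Unit clause (¬B) forces B = False.
Try N = True:
  (C ∨ ¬N) forces C = True.
  (¬C ∨ ¬E ∨ ¬N) forces E = False.
  (E ∨ K) forces K = True.
  clause (B ∨ ¬K ∨ ¬N) is falsified — backtrack.
So N = False.
  then (C ∨ N) forces C = True.
  then (¬C ∨ E ∨ N) forces E = True.
  then (¬E ∨ Q) forces Q = True.
Set P = True.
  then (¬E ∨ ¬K ∨ ¬P) forces K = False.
Set V = True.
All clauses satisfied.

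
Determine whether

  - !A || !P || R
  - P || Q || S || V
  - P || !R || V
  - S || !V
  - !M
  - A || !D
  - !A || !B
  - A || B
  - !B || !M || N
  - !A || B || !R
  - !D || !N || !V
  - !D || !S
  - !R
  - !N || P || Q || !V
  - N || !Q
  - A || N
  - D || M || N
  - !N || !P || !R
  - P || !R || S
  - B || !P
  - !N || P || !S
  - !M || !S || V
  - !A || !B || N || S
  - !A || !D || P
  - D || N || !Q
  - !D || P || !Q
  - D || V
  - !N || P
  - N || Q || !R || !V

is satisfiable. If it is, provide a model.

P = True; B = True; N = True; A = False; M = False; V = True; R = False; S = True; Q = False; D = False

Unit clause (!M) forces M = False.
Unit clause (!R) forces R = False.
Set P = True.
  then (!A || !P || R) forces A = False.
  then (A || !D) forces D = False.
  then (A || B) forces B = True.
  then (A || N) forces N = True.
  then (D || V) forces V = True.
  then (S || !V) forces S = True.
Set Q = False.
All clauses satisfied.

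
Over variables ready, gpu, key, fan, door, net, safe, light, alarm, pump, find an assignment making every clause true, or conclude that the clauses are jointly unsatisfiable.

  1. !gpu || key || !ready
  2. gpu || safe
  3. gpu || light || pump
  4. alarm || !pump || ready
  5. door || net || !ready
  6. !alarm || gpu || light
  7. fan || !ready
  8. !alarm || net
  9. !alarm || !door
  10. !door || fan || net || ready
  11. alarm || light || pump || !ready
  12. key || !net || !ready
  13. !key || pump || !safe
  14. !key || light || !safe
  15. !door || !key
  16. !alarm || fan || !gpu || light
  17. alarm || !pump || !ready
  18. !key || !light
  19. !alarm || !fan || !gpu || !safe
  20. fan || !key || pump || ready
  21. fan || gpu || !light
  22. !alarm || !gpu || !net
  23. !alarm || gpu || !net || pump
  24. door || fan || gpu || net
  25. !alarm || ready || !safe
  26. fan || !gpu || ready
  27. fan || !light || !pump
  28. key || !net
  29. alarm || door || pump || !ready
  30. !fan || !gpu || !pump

ready = False, gpu = True, key = False, fan = True, door = True, net = False, safe = True, light = True, alarm = False, pump = False

Set ready = False.
Set gpu = True.
  then (fan || !gpu || ready) forces fan = True.
  then (!fan || !gpu || !pump) forces pump = False.
Set key = False.
  then (key || !net) forces net = False.
  then (!alarm || net) forces alarm = False.
Set door = True.
Set safe = True.
Set light = True.
All clauses satisfied.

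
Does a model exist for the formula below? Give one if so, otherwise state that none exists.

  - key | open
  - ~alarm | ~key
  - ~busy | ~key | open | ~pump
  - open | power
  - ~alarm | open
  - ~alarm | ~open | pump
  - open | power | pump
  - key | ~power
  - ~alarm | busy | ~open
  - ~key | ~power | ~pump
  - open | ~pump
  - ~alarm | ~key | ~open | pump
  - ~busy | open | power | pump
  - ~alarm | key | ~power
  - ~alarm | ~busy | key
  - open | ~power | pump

Set busy = True.
Try open = False:
  (key | open) forces key = True.
  (~alarm | ~key) forces alarm = False.
  (~busy | ~key | open | ~pump) forces pump = False.
  (open | power) forces power = True.
  clause (open | ~power | pump) is falsified — backtrack.
So open = True.
Set power = False.
Set key = False.
  then (~alarm | ~busy | key) forces alarm = False.
Set pump = True.
All clauses satisfied.

busy = True, open = True, power = False, key = False, pump = True, alarm = False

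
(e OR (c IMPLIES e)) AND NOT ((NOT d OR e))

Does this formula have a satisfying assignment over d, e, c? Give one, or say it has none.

d: True; e: False; c: False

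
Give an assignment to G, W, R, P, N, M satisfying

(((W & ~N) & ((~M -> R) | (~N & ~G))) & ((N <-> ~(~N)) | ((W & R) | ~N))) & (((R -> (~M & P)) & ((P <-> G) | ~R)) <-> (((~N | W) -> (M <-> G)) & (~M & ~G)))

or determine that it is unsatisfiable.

G: False, W: True, R: True, P: False, N: False, M: True

  ((W & ~N) & ((~M -> R) | (~N & ~G))) & ((N <-> ~(~N)) | ((W & R) | ~N)) = True
    (W & ~N) & ((~M -> R) | (~N & ~G)) = True
      W & ~N = True
        ~N = True
      (~M -> R) | (~N & ~G) = True
        ~M -> R = True
          ~M = False
        ~N & ~G = True
          ~N = True
          ~G = True
    (N <-> ~(~N)) | ((W & R) | ~N) = True
      N <-> ~(~N) = True
        ~(~N) = False
          ~N = True
      (W & R) | ~N = True
        W & R = True
        ~N = True
  ((R -> (~M & P)) & ((P <-> G) | ~R)) <-> (((~N | W) -> (M <-> G)) & (~M & ~G)) = True
    (R -> (~M & P)) & ((P <-> G) | ~R) = False
      R -> (~M & P) = False
        ~M & P = False
          ~M = False
      (P <-> G) | ~R = True
        P <-> G = True
        ~R = False
    ((~N | W) -> (M <-> G)) & (~M & ~G) = False
      (~N | W) -> (M <-> G) = False
        ~N | W = True
          ~N = True
        M <-> G = False
      ~M & ~G = False
        ~M = False
        ~G = True
Both conjuncts True, so the formula holds.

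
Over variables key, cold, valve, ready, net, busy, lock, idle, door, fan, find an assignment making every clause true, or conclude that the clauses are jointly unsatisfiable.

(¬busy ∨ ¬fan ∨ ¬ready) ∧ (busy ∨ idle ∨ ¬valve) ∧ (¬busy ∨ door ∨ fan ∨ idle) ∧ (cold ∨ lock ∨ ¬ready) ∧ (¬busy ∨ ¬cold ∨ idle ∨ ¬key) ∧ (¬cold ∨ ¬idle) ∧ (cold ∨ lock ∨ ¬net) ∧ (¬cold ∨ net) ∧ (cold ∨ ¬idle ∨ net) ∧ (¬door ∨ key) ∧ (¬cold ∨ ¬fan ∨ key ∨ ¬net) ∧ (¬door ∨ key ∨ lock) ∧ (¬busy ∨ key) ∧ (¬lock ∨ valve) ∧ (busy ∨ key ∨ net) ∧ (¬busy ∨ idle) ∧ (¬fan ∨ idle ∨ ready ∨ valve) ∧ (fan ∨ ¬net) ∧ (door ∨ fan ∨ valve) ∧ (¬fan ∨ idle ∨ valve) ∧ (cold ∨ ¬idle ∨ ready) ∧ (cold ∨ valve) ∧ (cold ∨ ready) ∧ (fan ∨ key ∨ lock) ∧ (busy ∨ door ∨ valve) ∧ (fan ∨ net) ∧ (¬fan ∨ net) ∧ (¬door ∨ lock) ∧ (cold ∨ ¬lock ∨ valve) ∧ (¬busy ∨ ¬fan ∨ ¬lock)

Set key = True.
Set cold = False.
  then (cold ∨ valve) forces valve = True.
  then (cold ∨ ready) forces ready = True.
  then (cold ∨ lock ∨ ¬ready) forces lock = True.
Try net = False:
  (cold ∨ ¬idle ∨ net) forces idle = False.
  (busy ∨ idle ∨ ¬valve) forces busy = True.
  clause (¬busy ∨ idle) is falsified — backtrack.
So net = True.
  then (fan ∨ ¬net) forces fan = True.
  then (¬busy ∨ ¬fan ∨ ¬lock) forces busy = False.
  then (busy ∨ idle ∨ ¬valve) forces idle = True.
Set door = False.
All clauses satisfied.

key = True, cold = False, valve = True, ready = True, net = True, busy = False, lock = True, idle = True, door = False, fan = True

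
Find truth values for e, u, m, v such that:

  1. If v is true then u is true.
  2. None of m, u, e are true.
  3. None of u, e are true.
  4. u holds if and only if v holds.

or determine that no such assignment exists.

e = False, u = False, m = False, v = False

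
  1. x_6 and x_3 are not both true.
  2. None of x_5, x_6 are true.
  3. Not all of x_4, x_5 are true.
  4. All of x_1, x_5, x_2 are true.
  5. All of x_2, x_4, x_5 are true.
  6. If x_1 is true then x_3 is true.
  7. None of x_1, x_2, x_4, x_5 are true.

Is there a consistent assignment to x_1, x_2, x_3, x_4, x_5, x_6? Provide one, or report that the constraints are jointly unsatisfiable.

Case x_1 = True:
  Constraint (7) is violated (x_1=T) — contradiction.
Case x_1 = False:
  Constraint (4) is violated (x_1=F) — contradiction.
Both cases fail — unsatisfiable.

UNSATISFIABLE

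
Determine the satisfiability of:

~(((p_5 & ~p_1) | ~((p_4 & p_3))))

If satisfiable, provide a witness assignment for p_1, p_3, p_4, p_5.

p_1 = True; p_3 = True; p_4 = True; p_5 = False

  ~(((p_5 & ~p_1) | ~((p_4 & p_3)))) = True
    (p_5 & ~p_1) | ~((p_4 & p_3)) = False
      p_5 & ~p_1 = False
        ~p_1 = False
      ~((p_4 & p_3)) = False
        p_4 & p_3 = True
The formula evaluates to True.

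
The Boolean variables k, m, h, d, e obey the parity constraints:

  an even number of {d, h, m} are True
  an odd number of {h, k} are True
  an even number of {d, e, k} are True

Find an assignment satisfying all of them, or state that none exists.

k = True; m = True; h = False; d = True; e = False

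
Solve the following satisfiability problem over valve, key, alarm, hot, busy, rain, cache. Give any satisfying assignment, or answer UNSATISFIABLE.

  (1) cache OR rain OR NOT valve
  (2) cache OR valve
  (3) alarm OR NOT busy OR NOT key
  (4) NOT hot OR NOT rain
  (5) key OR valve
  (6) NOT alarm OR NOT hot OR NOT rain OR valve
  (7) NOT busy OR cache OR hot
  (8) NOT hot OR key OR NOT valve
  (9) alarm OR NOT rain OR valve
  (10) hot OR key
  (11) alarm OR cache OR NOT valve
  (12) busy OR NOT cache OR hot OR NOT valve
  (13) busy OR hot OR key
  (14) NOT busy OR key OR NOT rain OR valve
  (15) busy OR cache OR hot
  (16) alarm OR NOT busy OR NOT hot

valve=F; key=T; alarm=T; hot=F; busy=F; rain=T; cache=T

Set valve = False.
  then (cache OR valve) forces cache = True.
  then (key OR valve) forces key = True.
Set alarm = True.
Set hot = False.
Set busy = False.
Set rain = True.
All clauses satisfied.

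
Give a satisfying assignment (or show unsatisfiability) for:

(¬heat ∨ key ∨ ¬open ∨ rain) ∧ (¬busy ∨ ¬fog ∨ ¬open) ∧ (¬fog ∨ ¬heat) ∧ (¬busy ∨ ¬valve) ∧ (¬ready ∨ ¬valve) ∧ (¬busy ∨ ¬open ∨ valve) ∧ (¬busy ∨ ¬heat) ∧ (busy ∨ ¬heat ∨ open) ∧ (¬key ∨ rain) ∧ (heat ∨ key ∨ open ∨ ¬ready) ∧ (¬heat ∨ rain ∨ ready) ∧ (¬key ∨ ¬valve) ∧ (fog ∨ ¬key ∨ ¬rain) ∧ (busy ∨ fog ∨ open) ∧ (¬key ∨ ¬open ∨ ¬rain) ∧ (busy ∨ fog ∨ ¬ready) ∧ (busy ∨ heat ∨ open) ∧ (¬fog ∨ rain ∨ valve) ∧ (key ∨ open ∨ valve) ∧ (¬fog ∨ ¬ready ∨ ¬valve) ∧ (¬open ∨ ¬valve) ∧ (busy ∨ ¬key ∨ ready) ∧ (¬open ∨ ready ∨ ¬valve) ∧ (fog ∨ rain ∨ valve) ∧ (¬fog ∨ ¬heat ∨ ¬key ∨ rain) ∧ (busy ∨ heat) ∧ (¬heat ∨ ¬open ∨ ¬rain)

Set fog = True.
  then (¬fog ∨ ¬heat) forces heat = False.
  then (busy ∨ heat) forces busy = True.
  then (¬busy ∨ ¬fog ∨ ¬open) forces open = False.
  then (¬busy ∨ ¬valve) forces valve = False.
  then (¬fog ∨ rain ∨ valve) forces rain = True.
  then (key ∨ open ∨ valve) forces key = True.
Set ready = True.
All clauses satisfied.

fog: True; busy: True; valve: False; heat: False; key: True; open: False; ready: True; rain: True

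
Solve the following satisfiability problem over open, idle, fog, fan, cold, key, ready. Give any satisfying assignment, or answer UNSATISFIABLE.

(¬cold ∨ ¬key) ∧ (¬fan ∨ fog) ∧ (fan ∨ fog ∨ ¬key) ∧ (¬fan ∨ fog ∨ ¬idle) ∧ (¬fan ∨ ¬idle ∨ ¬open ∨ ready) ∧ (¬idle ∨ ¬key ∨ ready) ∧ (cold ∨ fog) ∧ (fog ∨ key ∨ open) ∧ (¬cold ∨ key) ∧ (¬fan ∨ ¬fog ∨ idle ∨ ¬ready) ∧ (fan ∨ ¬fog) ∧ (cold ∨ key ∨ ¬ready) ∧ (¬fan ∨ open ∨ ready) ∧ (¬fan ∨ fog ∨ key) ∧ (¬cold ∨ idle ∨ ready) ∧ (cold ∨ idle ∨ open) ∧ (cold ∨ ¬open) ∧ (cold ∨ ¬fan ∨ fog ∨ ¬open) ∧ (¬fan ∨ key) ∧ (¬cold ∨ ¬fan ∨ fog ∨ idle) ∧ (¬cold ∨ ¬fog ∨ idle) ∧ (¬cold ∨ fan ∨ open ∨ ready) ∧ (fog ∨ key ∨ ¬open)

open=F, idle=T, fog=T, fan=T, cold=F, key=T, ready=T

Try open = True:
  (cold ∨ ¬open) forces cold = True.
  (¬cold ∨ ¬key) forces key = False.
  clause (¬cold ∨ key) is falsified — backtrack.
So open = False.
Try idle = False:
  (cold ∨ idle ∨ open) forces cold = True.
  (¬cold ∨ ¬key) forces key = False.
  clause (¬cold ∨ key) is falsified — backtrack.
So idle = True.
Set fog = True.
  then (fan ∨ ¬fog) forces fan = True.
  then (¬fan ∨ open ∨ ready) forces ready = True.
  then (¬fan ∨ key) forces key = True.
  then (¬cold ∨ ¬key) forces cold = False.
All clauses satisfied.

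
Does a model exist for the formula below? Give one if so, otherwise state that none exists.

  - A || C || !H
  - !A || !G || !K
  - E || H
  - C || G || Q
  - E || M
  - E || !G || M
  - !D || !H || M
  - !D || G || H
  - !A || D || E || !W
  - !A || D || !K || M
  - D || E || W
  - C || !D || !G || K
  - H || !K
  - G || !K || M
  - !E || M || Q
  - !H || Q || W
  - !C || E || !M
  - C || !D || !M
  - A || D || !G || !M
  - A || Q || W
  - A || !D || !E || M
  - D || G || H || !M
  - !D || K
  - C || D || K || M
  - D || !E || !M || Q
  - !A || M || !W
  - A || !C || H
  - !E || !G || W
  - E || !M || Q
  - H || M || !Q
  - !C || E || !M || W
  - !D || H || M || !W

W: True, G: True, K: False, D: False, C: True, M: True, H: True, A: True, E: True, Q: True

Set W = True.
Set G = True.
Set K = False.
  then (!D || K) forces D = False.
Set C = True.
Set M = True.
  then (!C || E || !M) forces E = True.
  then (A || D || !G || !M) forces A = True.
  then (D || !E || !M || Q) forces Q = True.
Set H = True.
All clauses satisfied.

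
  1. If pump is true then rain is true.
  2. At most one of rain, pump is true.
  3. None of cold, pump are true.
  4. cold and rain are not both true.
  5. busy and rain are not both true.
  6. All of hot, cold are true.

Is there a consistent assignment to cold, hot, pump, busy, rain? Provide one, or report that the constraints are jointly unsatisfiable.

Unsatisfiable

Case cold = True:
  Constraint (3) is violated (cold=T) — contradiction.
Case cold = False:
  Constraint (6) is violated (cold=F) — contradiction.
Both cases fail — unsatisfiable.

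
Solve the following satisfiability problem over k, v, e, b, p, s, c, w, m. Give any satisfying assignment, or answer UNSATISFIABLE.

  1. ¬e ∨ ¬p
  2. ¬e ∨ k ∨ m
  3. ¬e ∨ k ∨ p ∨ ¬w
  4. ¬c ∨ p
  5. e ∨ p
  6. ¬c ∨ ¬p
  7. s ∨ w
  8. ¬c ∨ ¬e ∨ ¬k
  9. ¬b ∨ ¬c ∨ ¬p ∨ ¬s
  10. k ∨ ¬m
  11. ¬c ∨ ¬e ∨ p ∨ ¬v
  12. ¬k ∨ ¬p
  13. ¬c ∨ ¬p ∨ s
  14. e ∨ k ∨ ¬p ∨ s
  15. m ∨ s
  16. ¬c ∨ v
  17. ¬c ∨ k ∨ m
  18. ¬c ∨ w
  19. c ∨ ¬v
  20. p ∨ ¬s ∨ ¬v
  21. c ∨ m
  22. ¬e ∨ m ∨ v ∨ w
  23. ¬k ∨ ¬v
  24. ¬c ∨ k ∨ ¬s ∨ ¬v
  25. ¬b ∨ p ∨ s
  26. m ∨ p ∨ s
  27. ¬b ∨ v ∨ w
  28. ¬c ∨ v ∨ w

Try k = False:
  (k ∨ ¬m) forces m = False.
  (¬e ∨ k ∨ m) forces e = False.
  (e ∨ p) forces p = True.
  (¬c ∨ ¬p) forces c = False.
  clause (c ∨ m) is falsified — backtrack.
So k = True.
  then (¬k ∨ ¬p) forces p = False.
  then (¬k ∨ ¬v) forces v = False.
  then (¬c ∨ p) forces c = False.
  then (e ∨ p) forces e = True.
  then (c ∨ m) forces m = True.
Set b = False.
Set s = True.
Set w = False.
All clauses satisfied.

k: True; v: False; e: True; b: False; p: False; s: True; c: False; w: False; m: True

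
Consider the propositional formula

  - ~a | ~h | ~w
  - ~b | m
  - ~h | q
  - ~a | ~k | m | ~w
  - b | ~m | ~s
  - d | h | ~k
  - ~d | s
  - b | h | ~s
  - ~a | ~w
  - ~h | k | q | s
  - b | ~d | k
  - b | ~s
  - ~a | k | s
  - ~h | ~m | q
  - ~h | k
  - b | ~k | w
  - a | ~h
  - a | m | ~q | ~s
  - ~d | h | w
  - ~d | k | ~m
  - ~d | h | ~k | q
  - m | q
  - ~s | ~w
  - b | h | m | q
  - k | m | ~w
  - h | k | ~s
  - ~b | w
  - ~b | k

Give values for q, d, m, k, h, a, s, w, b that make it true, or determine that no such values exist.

Set q = False.
  then (~h | q) forces h = False.
  then (m | q) forces m = True.
Set d = False.
  then (d | h | ~k) forces k = False.
  then (h | k | ~s) forces s = False.
  then (~b | k) forces b = False.
  then (~a | k | s) forces a = False.
Set w = True.
All clauses satisfied.

q = False, d = False, m = True, k = False, h = False, a = False, s = False, w = True, b = False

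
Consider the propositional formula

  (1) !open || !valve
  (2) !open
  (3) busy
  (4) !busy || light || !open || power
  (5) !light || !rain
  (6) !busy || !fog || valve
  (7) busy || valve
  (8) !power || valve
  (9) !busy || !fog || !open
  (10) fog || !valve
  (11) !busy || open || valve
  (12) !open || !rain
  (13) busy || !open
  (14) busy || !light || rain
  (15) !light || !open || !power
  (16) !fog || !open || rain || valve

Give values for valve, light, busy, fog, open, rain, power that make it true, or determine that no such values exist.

valve=T, light=T, busy=T, fog=T, open=F, rain=F, power=T

Unit clause (!open) forces open = False.
Unit clause (busy) forces busy = True.
In (!busy || open || valve) only valve is left, so valve = True.
In (fog || !valve) only fog is left, so fog = True.
Set light = True.
  then (!light || !rain) forces rain = False.
Set power = True.
All clauses satisfied.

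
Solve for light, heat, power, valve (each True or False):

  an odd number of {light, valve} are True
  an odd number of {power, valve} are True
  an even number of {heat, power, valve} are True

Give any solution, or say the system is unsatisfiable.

light = False; heat = True; power = False; valve = True

{light, valve}: 1 true → odd ✓
{power, valve}: 1 true → odd ✓
{heat, power, valve}: 2 true → even ✓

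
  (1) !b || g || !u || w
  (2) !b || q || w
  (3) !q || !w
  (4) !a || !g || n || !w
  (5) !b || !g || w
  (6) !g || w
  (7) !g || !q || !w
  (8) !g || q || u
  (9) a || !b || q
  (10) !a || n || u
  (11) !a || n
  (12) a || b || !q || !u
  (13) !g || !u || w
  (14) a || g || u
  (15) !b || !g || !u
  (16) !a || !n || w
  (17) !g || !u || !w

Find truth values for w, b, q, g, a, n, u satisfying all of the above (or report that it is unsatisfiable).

w: True, b: False, q: False, g: False, a: True, n: True, u: True

Set w = True.
  then (!q || !w) forces q = False.
Set b = False.
Try g = True:
  (!g || q || u) forces u = True.
  clause (!g || !u || !w) is falsified — backtrack.
So g = False.
Set a = True.
  then (!a || n) forces n = True.
Set u = True.
All clauses satisfied.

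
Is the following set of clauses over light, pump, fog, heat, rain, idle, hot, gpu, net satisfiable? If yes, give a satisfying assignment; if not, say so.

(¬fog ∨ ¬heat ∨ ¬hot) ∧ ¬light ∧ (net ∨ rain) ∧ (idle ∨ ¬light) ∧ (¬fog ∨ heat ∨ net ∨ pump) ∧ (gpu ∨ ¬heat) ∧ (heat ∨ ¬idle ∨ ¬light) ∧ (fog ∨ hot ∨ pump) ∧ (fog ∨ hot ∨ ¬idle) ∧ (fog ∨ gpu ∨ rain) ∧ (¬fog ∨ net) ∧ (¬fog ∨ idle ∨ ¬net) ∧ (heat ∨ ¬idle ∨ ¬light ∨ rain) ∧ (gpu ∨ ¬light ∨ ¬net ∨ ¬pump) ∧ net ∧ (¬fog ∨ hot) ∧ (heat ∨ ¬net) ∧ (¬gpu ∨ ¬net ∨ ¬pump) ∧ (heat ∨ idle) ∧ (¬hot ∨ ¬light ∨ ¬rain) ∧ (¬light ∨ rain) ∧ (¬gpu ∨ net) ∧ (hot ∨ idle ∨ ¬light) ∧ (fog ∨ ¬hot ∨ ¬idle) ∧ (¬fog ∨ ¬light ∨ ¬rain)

light=F, pump=F, fog=F, heat=T, rain=F, idle=F, hot=T, gpu=T, net=T

Unit clause (¬light) forces light = False.
Unit clause (net) forces net = True.
In (heat ∨ ¬net) only heat is left, so heat = True.
In (gpu ∨ ¬heat) only gpu is left, so gpu = True.
In (¬gpu ∨ ¬net ∨ ¬pump) only ¬pump is left, so pump = False.
Set fog = False.
  then (fog ∨ hot ∨ pump) forces hot = True.
  then (fog ∨ ¬hot ∨ ¬idle) forces idle = False.
Set rain = False.
All clauses satisfied.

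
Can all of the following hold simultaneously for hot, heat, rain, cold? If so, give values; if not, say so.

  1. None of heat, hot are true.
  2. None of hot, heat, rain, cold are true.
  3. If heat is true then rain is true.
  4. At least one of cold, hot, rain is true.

Unsatisfiable — no assignment works.

Case heat = True:
  Constraint (1) is violated (heat=T) — contradiction.
Case heat = False:
  (1) forces hot = False.
  (2) forces rain = False.
  (2) forces cold = False.
  Constraint (4) is violated (cold=F, hot=F, rain=F) — contradiction.
Both cases fail — unsatisfiable.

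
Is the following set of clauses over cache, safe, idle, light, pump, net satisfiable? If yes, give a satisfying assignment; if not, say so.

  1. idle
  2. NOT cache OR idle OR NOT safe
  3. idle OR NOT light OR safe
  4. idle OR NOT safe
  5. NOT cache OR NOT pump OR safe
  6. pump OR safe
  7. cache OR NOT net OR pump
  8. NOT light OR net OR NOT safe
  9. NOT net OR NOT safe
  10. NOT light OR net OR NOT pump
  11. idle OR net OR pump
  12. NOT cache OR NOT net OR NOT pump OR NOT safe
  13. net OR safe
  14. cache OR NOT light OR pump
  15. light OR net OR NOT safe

cache=F, safe=F, idle=T, light=T, pump=T, net=T

Unit clause (idle) forces idle = True.
Set cache = False.
Try safe = True:
  (NOT net OR NOT safe) forces net = False.
  (NOT light OR net OR NOT safe) forces light = False.
  clause (light OR net OR NOT safe) is falsified — backtrack.
So safe = False.
  then (pump OR safe) forces pump = True.
  then (net OR safe) forces net = True.
Set light = True.
All clauses satisfied.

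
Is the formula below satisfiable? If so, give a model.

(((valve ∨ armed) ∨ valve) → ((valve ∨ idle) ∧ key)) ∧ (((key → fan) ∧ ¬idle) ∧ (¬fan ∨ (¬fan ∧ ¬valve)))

idle = False; fan = False; key = False; armed = False; valve = False

  ((valve ∨ armed) ∨ valve) → ((valve ∨ idle) ∧ key) = True
    (valve ∨ armed) ∨ valve = False
      valve ∨ armed = False
    (valve ∨ idle) ∧ key = False
      valve ∨ idle = False
  ((key → fan) ∧ ¬idle) ∧ (¬fan ∨ (¬fan ∧ ¬valve)) = True
    (key → fan) ∧ ¬idle = True
      key → fan = True
      ¬idle = True
    ¬fan ∨ (¬fan ∧ ¬valve) = True
      ¬fan = True
      ¬fan ∧ ¬valve = True
        ¬fan = True
        ¬valve = True
Both conjuncts True, so the formula holds.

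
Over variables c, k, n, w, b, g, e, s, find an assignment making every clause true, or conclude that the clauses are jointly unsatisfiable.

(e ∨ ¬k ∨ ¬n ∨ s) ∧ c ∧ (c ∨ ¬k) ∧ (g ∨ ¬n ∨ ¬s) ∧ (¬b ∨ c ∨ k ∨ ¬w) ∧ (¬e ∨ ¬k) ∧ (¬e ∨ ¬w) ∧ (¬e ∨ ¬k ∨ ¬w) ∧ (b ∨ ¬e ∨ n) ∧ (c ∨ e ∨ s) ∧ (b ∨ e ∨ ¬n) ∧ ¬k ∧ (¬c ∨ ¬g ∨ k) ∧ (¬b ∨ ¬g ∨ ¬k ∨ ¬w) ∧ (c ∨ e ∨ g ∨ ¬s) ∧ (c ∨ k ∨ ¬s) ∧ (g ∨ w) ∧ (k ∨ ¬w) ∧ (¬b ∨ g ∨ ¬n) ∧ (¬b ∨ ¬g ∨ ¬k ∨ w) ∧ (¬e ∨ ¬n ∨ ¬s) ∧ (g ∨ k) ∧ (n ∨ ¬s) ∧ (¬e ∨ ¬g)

Unsatisfiable

Case c = True:
  (¬k) forces k = False.
  (¬c ∨ ¬g ∨ k) forces g = False.
  Clause (g ∨ k) is falsified — contradiction.
Case c = False:
  Clause (c) is falsified — contradiction.
Both cases fail, so the formula is unsatisfiable.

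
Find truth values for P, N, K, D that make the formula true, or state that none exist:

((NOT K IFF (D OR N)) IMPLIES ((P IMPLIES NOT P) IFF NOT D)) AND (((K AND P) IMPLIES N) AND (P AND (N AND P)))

P = True; N = True; K = True; D = True

  (NOT K IFF (D OR N)) IMPLIES ((P IMPLIES NOT P) IFF NOT D) = True
    NOT K IFF (D OR N) = False
      NOT K = False
      D OR N = True
    (P IMPLIES NOT P) IFF NOT D = True
      P IMPLIES NOT P = False
        NOT P = False
      NOT D = False
  ((K AND P) IMPLIES N) AND (P AND (N AND P)) = True
    (K AND P) IMPLIES N = True
      K AND P = True
    P AND (N AND P) = True
      N AND P = True
Both conjuncts True, so the formula holds.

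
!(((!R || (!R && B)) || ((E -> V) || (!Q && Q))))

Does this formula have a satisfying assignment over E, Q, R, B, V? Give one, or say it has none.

E = True; Q = True; R = True; B = True; V = False

  !(((!R || (!R && B)) || ((E -> V) || (!Q && Q)))) = True
    (!R || (!R && B)) || ((E -> V) || (!Q && Q)) = False
      !R || (!R && B) = False
        !R = False
        !R && B = False
          !R = False
      (E -> V) || (!Q && Q) = False
        E -> V = False
        !Q && Q = False
          !Q = False
The formula evaluates to True.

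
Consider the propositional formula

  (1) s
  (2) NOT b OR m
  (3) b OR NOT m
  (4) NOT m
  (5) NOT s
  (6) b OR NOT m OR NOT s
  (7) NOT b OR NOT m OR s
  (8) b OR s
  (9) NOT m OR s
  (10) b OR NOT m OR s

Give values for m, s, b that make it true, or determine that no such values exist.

The formula is unsatisfiable.

Case s = True:
  Clause (NOT s) is falsified — contradiction.
Case s = False:
  Clause (s) is falsified — contradiction.
Both cases fail, so the formula is unsatisfiable.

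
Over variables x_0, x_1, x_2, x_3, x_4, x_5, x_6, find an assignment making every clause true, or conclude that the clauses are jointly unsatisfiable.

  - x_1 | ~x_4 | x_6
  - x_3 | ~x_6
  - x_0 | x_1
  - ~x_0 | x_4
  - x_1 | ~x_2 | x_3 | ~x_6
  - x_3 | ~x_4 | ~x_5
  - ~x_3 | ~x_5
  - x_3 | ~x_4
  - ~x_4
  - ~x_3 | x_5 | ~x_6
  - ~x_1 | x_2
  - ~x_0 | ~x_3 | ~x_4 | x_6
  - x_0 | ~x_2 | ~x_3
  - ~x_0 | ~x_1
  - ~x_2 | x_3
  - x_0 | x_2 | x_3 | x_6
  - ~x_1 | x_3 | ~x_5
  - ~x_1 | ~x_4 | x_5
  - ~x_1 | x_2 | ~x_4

Case x_4 = True:
  Clause (~x_4) is falsified — contradiction.
Case x_4 = False:
  (~x_0 | x_4) forces x_0 = False.
  (x_0 | x_1) forces x_1 = True.
  (~x_1 | x_2) forces x_2 = True.
  (x_0 | ~x_2 | ~x_3) forces x_3 = False.
  Clause (~x_2 | x_3) is falsified — contradiction.
Both cases fail, so the formula is unsatisfiable.

The formula is unsatisfiable.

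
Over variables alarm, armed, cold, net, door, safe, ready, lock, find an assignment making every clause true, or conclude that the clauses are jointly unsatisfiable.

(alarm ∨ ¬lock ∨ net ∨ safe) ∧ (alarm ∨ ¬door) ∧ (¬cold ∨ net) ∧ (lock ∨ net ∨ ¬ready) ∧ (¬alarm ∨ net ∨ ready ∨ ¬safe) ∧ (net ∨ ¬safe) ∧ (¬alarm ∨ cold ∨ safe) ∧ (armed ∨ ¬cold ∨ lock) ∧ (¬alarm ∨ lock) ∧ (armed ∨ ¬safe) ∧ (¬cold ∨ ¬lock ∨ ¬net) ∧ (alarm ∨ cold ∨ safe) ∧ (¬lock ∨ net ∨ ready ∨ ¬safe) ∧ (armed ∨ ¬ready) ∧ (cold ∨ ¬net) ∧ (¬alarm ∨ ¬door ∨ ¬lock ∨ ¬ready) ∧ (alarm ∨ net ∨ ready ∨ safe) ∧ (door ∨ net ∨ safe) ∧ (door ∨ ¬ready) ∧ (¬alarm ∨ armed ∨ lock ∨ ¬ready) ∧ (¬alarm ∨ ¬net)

Try alarm = True:
  (¬alarm ∨ lock) forces lock = True.
  (¬alarm ∨ ¬net) forces net = False.
  (¬cold ∨ net) forces cold = False.
  (net ∨ ¬safe) forces safe = False.
  clause (¬alarm ∨ cold ∨ safe) is falsified — backtrack.
So alarm = False.
  then (alarm ∨ ¬door) forces door = False.
  then (door ∨ ¬ready) forces ready = False.
Try armed = False:
  (armed ∨ ¬safe) forces safe = False.
  (alarm ∨ cold ∨ safe) forces cold = True.
  (¬cold ∨ net) forces net = True.
  (armed ∨ ¬cold ∨ lock) forces lock = True.
  clause (¬cold ∨ ¬lock ∨ ¬net) is falsified — backtrack.
So armed = True.
Set cold = True.
  then (¬cold ∨ net) forces net = True.
  then (¬cold ∨ ¬lock ∨ ¬net) forces lock = False.
Set safe = False.
All clauses satisfied.

alarm = False, armed = True, cold = True, net = True, door = False, safe = False, ready = False, lock = False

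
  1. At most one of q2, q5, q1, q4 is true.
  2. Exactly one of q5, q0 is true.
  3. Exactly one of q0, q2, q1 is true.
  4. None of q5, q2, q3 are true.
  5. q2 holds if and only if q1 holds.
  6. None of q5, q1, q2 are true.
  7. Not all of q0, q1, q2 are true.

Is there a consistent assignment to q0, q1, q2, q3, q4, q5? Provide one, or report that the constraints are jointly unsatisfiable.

q0 = True, q1 = False, q2 = False, q3 = False, q4 = True, q5 = False

  (1) {q2, q5, q1, q4}: 1 true — at most one ✓
  (2) {q5, q0}: 1 true — exactly one ✓
  (3) {q0, q2, q1}: 1 true — exactly one ✓
  (4) {q5, q2, q3}: 0 true — none ✓
  (5) q2=F, q1=F — same ✓
  (6) {q5, q1, q2}: 0 true — none ✓
  (7) {q0, q1, q2}: 1/3 true — not all ✓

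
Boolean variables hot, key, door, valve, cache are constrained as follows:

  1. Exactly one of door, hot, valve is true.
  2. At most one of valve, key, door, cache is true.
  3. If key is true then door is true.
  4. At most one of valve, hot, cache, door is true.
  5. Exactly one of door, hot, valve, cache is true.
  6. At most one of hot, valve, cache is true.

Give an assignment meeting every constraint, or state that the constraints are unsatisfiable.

hot = True; key = False; door = False; valve = False; cache = False

  (1) {door, hot, valve}: 1 true — exactly one ✓
  (2) {valve, key, door, cache}: 0 true — at most one ✓
  (3) key=F ⇒ door: vacuous ✓
  (4) {valve, hot, cache, door}: 1 true — at most one ✓
  (5) {door, hot, valve, cache}: 1 true — exactly one ✓
  (6) {hot, valve, cache}: 1 true — at most one ✓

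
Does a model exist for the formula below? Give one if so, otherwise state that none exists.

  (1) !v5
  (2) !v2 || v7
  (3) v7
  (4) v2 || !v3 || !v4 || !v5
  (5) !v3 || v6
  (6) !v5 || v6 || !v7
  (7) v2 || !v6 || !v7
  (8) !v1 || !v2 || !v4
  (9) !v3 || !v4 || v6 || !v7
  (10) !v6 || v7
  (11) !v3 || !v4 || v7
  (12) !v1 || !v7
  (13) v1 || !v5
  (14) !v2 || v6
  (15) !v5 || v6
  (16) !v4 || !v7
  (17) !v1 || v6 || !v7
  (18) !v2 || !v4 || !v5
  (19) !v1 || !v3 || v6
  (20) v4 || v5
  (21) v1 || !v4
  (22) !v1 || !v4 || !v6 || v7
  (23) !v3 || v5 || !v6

No satisfying assignment exists.

Case v4 = True:
  (!v5) forces v5 = False.
  (v7) forces v7 = True.
  Clause (!v4 || !v7) is falsified — contradiction.
Case v4 = False:
  (!v5) forces v5 = False.
  Clause (v4 || v5) is falsified — contradiction.
Both cases fail, so the formula is unsatisfiable.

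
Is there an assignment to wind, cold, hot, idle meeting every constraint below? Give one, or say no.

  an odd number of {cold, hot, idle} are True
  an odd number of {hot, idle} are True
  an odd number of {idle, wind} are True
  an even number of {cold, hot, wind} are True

wind = False; cold = False; hot = False; idle = True

{cold, hot, idle}: 1 true → odd ✓
{hot, idle}: 1 true → odd ✓
{idle, wind}: 1 true → odd ✓
{cold, hot, wind}: 0 true → even ✓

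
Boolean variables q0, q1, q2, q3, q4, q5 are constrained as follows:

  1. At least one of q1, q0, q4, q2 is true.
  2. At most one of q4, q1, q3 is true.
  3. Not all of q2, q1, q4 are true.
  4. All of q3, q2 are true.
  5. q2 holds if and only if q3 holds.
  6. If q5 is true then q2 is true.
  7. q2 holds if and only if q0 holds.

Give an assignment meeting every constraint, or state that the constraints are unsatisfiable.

q0=T, q1=F, q2=T, q3=T, q4=F, q5=T

  (1) {q1, q0, q4, q2}: 2 true — at least one ✓
  (2) {q4, q1, q3}: 1 true — at most one ✓
  (3) {q2, q1, q4}: 1/3 true — not all ✓
  (4) {q3, q2}: all 2 true ✓
  (5) q2=T, q3=T — same ✓
  (6) q5=T ⇒ q2: T ✓
  (7) q2=T, q0=T — same ✓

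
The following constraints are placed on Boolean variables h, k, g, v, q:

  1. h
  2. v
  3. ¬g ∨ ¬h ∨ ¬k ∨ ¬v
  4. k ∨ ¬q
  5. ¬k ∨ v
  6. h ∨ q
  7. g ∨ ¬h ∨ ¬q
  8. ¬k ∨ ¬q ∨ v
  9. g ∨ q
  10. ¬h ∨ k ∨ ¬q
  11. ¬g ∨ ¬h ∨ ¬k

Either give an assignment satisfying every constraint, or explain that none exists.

Unit clause (h) forces h = True.
Unit clause (v) forces v = True.
Try k = True:
  (¬g ∨ ¬h ∨ ¬k ∨ ¬v) forces g = False.
  (g ∨ ¬h ∨ ¬q) forces q = False.
  clause (g ∨ q) is falsified — backtrack.
So k = False.
  then (k ∨ ¬q) forces q = False.
  then (g ∨ q) forces g = True.
All clauses satisfied.

h = True, k = False, g = True, v = True, q = False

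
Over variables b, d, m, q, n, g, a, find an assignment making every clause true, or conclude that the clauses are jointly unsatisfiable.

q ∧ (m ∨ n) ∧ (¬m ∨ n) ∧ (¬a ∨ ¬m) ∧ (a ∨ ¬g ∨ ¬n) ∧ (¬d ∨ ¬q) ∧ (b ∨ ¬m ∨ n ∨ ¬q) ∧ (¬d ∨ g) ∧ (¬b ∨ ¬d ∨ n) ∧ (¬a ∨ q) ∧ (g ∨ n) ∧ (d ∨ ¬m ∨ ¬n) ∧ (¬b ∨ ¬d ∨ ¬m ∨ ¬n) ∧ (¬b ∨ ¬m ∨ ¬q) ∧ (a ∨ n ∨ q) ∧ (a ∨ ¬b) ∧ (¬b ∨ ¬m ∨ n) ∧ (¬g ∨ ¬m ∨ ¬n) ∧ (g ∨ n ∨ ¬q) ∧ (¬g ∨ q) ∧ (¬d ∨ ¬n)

b = False; d = False; m = False; q = True; n = True; g = False; a = False

Unit clause (q) forces q = True.
In (¬d ∨ ¬q) only ¬d is left, so d = False.
Set b = False.
Try m = True:
  (¬m ∨ n) forces n = True.
  clause (d ∨ ¬m ∨ ¬n) is falsified — backtrack.
So m = False.
  then (m ∨ n) forces n = True.
Set g = False.
Set a = False.
All clauses satisfied.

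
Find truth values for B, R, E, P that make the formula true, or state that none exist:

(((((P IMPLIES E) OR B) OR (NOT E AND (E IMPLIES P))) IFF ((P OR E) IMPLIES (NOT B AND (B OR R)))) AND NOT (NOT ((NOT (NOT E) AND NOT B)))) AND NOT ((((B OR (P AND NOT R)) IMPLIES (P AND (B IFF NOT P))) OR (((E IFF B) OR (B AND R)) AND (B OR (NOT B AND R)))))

Case B = True: the conjunct NOT (NOT ((NOT (NOT E) AND NOT B))) becomes NOT (NOT False) = False.
Case B = False: the formula simplifies to ((((P IMPLIES E) OR (NOT E AND (E IMPLIES P))) IFF ((P OR E) IMPLIES R)) AND NOT (NOT (NOT (NOT E)))) AND NOT ((((P AND NOT R) IMPLIES (P AND P)) OR (NOT E AND R))).
  P = True: the conjunct NOT ((((P AND NOT R) IMPLIES (P AND P)) OR (NOT E AND R))) becomes NOT ((True OR (NOT E AND R))) = False.
  P = False: the conjunct NOT ((((P AND NOT R) IMPLIES (P AND P)) OR (NOT E AND R))) becomes NOT ((True OR (NOT E AND R))) = False.
Both cases fail — unsatisfiable.

Unsatisfiable — no assignment works.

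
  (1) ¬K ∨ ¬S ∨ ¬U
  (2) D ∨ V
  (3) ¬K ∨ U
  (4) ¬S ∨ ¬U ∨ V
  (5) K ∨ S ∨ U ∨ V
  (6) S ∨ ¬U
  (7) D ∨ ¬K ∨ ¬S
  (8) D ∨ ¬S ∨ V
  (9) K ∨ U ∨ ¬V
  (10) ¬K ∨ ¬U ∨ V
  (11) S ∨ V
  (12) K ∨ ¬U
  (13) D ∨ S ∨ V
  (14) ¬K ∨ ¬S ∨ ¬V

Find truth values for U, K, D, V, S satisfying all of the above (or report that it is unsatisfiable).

U: False, K: False, D: True, V: False, S: True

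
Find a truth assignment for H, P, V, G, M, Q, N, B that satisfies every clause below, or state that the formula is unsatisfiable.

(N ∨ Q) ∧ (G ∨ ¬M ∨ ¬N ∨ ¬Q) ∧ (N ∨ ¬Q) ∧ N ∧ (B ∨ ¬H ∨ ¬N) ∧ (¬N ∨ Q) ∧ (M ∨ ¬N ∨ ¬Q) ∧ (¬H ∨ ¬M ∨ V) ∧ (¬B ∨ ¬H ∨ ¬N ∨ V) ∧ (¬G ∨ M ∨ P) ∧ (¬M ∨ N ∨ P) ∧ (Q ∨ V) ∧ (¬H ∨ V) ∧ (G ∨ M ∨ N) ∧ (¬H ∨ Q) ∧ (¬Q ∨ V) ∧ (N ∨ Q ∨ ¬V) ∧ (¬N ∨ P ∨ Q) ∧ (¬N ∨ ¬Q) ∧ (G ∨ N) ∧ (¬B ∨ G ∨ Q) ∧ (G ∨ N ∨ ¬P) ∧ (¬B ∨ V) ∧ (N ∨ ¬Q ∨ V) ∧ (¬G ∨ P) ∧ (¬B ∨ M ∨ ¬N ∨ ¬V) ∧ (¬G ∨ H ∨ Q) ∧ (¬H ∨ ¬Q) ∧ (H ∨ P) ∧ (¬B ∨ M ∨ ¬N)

Unsatisfiable — no assignment works.

Case N = True:
  (¬N ∨ Q) forces Q = True.
  Clause (¬N ∨ ¬Q) is falsified — contradiction.
Case N = False:
  Clause (N) is falsified — contradiction.
Both cases fail, so the formula is unsatisfiable.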